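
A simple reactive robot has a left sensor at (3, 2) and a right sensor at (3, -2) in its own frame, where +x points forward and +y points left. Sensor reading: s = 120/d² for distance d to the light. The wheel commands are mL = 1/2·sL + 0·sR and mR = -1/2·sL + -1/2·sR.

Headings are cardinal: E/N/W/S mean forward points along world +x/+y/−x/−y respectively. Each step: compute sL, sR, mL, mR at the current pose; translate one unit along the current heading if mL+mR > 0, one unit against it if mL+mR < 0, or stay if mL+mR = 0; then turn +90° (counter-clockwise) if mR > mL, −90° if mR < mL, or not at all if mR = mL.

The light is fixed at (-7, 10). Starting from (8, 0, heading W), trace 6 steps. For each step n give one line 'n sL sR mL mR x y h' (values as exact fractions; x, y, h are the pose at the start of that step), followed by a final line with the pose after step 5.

0 5/12 15/26 5/24 -155/312 8 0 W
1 24/49 120/373 12/49 -7416/18277 9 0 N
2 60/221 12/53 30/221 -2916/11713 9 -1 E
3 24/97 24/73 12/97 -2040/7081 8 -1 S
4 5/12 15/26 5/24 -155/312 8 0 W
5 24/49 120/373 12/49 -7416/18277 9 0 N
final 9 -1 E

n=0: pose=(8,0,W); sL=5/12, sR=15/26; mL=5/24, mR=-155/312; mL+mR=-15/52 → advance -1; mR−mL=-55/78 → turn -1·90°
n=1: pose=(9,0,N); sL=24/49, sR=120/373; mL=12/49, mR=-7416/18277; mL+mR=-60/373 → advance -1; mR−mL=-11892/18277 → turn -1·90°
n=2: pose=(9,-1,E); sL=60/221, sR=12/53; mL=30/221, mR=-2916/11713; mL+mR=-6/53 → advance -1; mR−mL=-4506/11713 → turn -1·90°
n=3: pose=(8,-1,S); sL=24/97, sR=24/73; mL=12/97, mR=-2040/7081; mL+mR=-12/73 → advance -1; mR−mL=-2916/7081 → turn -1·90°
n=4: pose=(8,0,W); sL=5/12, sR=15/26; mL=5/24, mR=-155/312; mL+mR=-15/52 → advance -1; mR−mL=-55/78 → turn -1·90°
n=5: pose=(9,0,N); sL=24/49, sR=120/373; mL=12/49, mR=-7416/18277; mL+mR=-60/373 → advance -1; mR−mL=-11892/18277 → turn -1·90°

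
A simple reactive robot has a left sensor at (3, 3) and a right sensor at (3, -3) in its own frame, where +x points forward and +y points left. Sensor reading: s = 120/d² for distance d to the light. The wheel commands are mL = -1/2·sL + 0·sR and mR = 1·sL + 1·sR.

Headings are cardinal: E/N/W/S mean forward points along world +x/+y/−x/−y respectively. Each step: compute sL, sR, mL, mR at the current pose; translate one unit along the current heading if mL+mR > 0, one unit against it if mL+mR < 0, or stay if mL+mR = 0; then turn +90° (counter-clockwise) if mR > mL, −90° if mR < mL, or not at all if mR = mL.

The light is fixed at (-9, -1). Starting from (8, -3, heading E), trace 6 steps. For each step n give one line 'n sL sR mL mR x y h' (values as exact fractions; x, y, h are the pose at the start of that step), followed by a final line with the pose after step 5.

n=0: pose=(8,-3,E); sL=120/401, sR=24/85; mL=-60/401, mR=19824/34085; mL+mR=14724/34085 → advance +1; mR−mL=24924/34085 → turn +1·90°
n=1: pose=(9,-3,N); sL=60/113, sR=60/221; mL=-30/113, mR=20040/24973; mL+mR=13410/24973 → advance +1; mR−mL=26670/24973 → turn +1·90°
n=2: pose=(9,-2,W); sL=120/241, sR=120/229; mL=-60/241, mR=56400/55189; mL+mR=42660/55189 → advance +1; mR−mL=70140/55189 → turn +1·90°
n=3: pose=(8,-2,S); sL=15/52, sR=30/53; mL=-15/104, mR=2355/2756; mL+mR=3915/5512 → advance +1; mR−mL=5505/5512 → turn +1·90°
n=4: pose=(8,-3,E); sL=120/401, sR=24/85; mL=-60/401, mR=19824/34085; mL+mR=14724/34085 → advance +1; mR−mL=24924/34085 → turn +1·90°
n=5: pose=(9,-3,N); sL=60/113, sR=60/221; mL=-30/113, mR=20040/24973; mL+mR=13410/24973 → advance +1; mR−mL=26670/24973 → turn +1·90°

0 120/401 24/85 -60/401 19824/34085 8 -3 E
1 60/113 60/221 -30/113 20040/24973 9 -3 N
2 120/241 120/229 -60/241 56400/55189 9 -2 W
3 15/52 30/53 -15/104 2355/2756 8 -2 S
4 120/401 24/85 -60/401 19824/34085 8 -3 E
5 60/113 60/221 -30/113 20040/24973 9 -3 N
final 9 -2 W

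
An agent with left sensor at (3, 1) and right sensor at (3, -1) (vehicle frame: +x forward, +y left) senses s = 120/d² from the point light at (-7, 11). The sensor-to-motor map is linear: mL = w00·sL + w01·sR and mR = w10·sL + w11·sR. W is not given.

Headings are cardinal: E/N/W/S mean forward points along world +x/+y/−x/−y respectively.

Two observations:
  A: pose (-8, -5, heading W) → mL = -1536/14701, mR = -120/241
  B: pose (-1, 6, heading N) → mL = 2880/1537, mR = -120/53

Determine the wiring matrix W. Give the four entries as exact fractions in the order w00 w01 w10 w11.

1 -1 0 -1

obs A: pose=(-8,-5,W) → sL=24/61, sR=120/241, mL=-1536/14701, mR=-120/241
obs B: pose=(-1,6,N) → sL=120/29, sR=120/53, mL=2880/1537, mR=-120/53
sensor matrix S = [[24/61, 120/241], [120/29, 120/53]]; det S = -26426880/22595437
solve [mL_A; mL_B] = S·[w00; w01] and [mR_A; mR_B] = S·[w10; w11]:
  w00 = 1, w01 = -1, w10 = 0, w11 = -1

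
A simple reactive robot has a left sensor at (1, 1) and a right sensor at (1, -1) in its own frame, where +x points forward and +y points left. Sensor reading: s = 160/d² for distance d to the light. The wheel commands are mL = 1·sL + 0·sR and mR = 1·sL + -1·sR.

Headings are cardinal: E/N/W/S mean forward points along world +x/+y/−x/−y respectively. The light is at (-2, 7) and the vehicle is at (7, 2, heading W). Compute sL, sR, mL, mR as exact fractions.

8/5 2 8/5 -2/5

left sensor world pos  = (6, 1); dL² = 100
right sensor world pos = (6, 3); dR² = 80
sL = 160/100 = 8/5
sR = 160/80 = 2
mL = 1·sL + 0·sR = 8/5
mR = 1·sL + -1·sR = -2/5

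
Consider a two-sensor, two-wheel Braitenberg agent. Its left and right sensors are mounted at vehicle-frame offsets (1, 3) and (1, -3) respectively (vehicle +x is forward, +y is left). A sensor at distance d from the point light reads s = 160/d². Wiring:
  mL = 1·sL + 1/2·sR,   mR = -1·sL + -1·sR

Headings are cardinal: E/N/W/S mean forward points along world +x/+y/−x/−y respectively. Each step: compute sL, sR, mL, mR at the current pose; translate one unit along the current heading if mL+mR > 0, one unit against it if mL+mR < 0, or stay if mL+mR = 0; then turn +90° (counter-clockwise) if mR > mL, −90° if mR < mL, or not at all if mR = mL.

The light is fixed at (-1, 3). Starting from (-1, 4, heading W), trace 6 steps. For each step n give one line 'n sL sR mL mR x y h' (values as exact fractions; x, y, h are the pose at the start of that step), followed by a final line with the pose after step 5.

n=0: pose=(-1,4,W); sL=32, sR=160/17; mL=624/17, mR=-704/17; mL+mR=-80/17 → advance -1; mR−mL=-1328/17 → turn -1·90°
n=1: pose=(0,4,N); sL=20, sR=8; mL=24, mR=-28; mL+mR=-4 → advance -1; mR−mL=-52 → turn -1·90°
n=2: pose=(0,3,E); sL=160/13, sR=160/13; mL=240/13, mR=-320/13; mL+mR=-80/13 → advance -1; mR−mL=-560/13 → turn -1·90°
n=3: pose=(-1,3,S); sL=16, sR=16; mL=24, mR=-32; mL+mR=-8 → advance -1; mR−mL=-56 → turn -1·90°
n=4: pose=(-1,4,W); sL=32, sR=160/17; mL=624/17, mR=-704/17; mL+mR=-80/17 → advance -1; mR−mL=-1328/17 → turn -1·90°
n=5: pose=(0,4,N); sL=20, sR=8; mL=24, mR=-28; mL+mR=-4 → advance -1; mR−mL=-52 → turn -1·90°

0 32 160/17 624/17 -704/17 -1 4 W
1 20 8 24 -28 0 4 N
2 160/13 160/13 240/13 -320/13 0 3 E
3 16 16 24 -32 -1 3 S
4 32 160/17 624/17 -704/17 -1 4 W
5 20 8 24 -28 0 4 N
final 0 3 E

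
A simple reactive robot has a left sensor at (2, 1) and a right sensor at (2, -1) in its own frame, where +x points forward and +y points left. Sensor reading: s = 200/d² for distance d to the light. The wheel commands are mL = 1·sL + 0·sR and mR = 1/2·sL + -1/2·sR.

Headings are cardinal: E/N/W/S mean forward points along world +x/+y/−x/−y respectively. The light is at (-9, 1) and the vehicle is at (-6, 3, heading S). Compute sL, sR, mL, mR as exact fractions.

25/2 50 25/2 -75/4

left sensor world pos  = (-5, 1); dL² = 16
right sensor world pos = (-7, 1); dR² = 4
sL = 200/16 = 25/2
sR = 200/4 = 50
mL = 1·sL + 0·sR = 25/2
mR = 1/2·sL + -1/2·sR = -75/4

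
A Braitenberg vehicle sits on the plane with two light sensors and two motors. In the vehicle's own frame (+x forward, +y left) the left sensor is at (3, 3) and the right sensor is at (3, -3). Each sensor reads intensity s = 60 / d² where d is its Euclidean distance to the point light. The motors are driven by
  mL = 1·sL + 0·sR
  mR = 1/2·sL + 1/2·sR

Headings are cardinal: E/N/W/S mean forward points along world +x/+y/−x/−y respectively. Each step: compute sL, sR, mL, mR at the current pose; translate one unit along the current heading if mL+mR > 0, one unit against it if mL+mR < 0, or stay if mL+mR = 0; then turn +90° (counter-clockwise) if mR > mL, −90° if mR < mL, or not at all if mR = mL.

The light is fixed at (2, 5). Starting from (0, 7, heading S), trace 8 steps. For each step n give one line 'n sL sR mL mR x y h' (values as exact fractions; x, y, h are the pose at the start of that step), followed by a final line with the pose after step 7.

0 30 30/13 30 210/13 0 7 S
1 60/29 60/41 60/29 2100/1189 0 6 W
2 15/13 15/4 15/13 255/104 -1 6 N
3 60/37 60/61 60/37 2940/2257 -1 7 W
4 30/37 30/13 30/37 750/481 -2 7 N
5 60/49 12/17 60/49 804/833 -2 8 W
6 3/5 3/2 3/5 21/20 -3 8 N
7 12/13 60/113 12/13 1068/1469 -3 9 W
final -4 9 N

n=0: pose=(0,7,S); sL=30, sR=30/13; mL=30, mR=210/13; mL+mR=600/13 → advance +1; mR−mL=-180/13 → turn -1·90°
n=1: pose=(0,6,W); sL=60/29, sR=60/41; mL=60/29, mR=2100/1189; mL+mR=4560/1189 → advance +1; mR−mL=-360/1189 → turn -1·90°
n=2: pose=(-1,6,N); sL=15/13, sR=15/4; mL=15/13, mR=255/104; mL+mR=375/104 → advance +1; mR−mL=135/104 → turn +1·90°
n=3: pose=(-1,7,W); sL=60/37, sR=60/61; mL=60/37, mR=2940/2257; mL+mR=6600/2257 → advance +1; mR−mL=-720/2257 → turn -1·90°
n=4: pose=(-2,7,N); sL=30/37, sR=30/13; mL=30/37, mR=750/481; mL+mR=1140/481 → advance +1; mR−mL=360/481 → turn +1·90°
n=5: pose=(-2,8,W); sL=60/49, sR=12/17; mL=60/49, mR=804/833; mL+mR=1824/833 → advance +1; mR−mL=-216/833 → turn -1·90°
n=6: pose=(-3,8,N); sL=3/5, sR=3/2; mL=3/5, mR=21/20; mL+mR=33/20 → advance +1; mR−mL=9/20 → turn +1·90°
n=7: pose=(-3,9,W); sL=12/13, sR=60/113; mL=12/13, mR=1068/1469; mL+mR=2424/1469 → advance +1; mR−mL=-288/1469 → turn -1·90°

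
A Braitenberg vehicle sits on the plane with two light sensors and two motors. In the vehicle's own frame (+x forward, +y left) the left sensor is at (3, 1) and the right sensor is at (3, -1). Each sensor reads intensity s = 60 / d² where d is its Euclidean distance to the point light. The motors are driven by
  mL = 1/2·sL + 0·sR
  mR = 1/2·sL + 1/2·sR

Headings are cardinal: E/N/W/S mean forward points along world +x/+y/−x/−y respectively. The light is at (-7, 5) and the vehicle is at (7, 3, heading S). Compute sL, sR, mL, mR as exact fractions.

left sensor world pos  = (8, 0); dL² = 250
right sensor world pos = (6, 0); dR² = 194
sL = 60/250 = 6/25
sR = 60/194 = 30/97
mL = 1/2·sL + 0·sR = 3/25
mR = 1/2·sL + 1/2·sR = 666/2425

6/25 30/97 3/25 666/2425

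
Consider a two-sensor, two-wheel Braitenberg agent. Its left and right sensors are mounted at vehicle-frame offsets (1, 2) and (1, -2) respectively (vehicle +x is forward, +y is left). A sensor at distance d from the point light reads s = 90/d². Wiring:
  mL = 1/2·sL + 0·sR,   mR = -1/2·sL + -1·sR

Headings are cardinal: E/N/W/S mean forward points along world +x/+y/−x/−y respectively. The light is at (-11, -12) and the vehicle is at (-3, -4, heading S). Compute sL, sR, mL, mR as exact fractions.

90/149 18/17 45/149 -3447/2533

left sensor world pos  = (-1, -5); dL² = 149
right sensor world pos = (-5, -5); dR² = 85
sL = 90/149 = 90/149
sR = 90/85 = 18/17
mL = 1/2·sL + 0·sR = 45/149
mR = -1/2·sL + -1·sR = -3447/2533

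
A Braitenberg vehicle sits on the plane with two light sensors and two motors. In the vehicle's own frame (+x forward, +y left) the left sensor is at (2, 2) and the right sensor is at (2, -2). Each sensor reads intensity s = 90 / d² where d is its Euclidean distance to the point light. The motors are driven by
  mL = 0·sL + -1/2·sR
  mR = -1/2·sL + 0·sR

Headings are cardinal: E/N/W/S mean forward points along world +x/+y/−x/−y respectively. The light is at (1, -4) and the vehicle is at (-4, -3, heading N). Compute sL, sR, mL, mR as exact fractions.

left sensor world pos  = (-6, -1); dL² = 58
right sensor world pos = (-2, -1); dR² = 18
sL = 90/58 = 45/29
sR = 90/18 = 5
mL = 0·sL + -1/2·sR = -5/2
mR = -1/2·sL + 0·sR = -45/58

45/29 5 -5/2 -45/58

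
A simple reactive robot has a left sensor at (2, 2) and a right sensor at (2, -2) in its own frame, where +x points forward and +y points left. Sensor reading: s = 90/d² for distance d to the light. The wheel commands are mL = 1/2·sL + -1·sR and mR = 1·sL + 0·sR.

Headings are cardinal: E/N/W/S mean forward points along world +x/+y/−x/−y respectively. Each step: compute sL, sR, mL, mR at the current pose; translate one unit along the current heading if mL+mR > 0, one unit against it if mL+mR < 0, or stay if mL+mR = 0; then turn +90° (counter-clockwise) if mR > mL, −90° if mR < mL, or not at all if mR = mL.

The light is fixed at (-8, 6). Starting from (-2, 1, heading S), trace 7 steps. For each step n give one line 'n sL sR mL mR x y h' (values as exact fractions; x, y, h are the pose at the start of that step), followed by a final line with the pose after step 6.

n=0: pose=(-2,1,S); sL=90/113, sR=18/13; mL=-1449/1469, mR=90/113; mL+mR=-279/1469 → advance -1; mR−mL=2619/1469 → turn +1·90°
n=1: pose=(-2,2,E); sL=45/34, sR=9/10; mL=-81/340, mR=45/34; mL+mR=369/340 → advance +1; mR−mL=531/340 → turn +1·90°
n=2: pose=(-1,2,N); sL=90/29, sR=18/17; mL=243/493, mR=90/29; mL+mR=1773/493 → advance +1; mR−mL=1287/493 → turn +1·90°
n=3: pose=(-1,3,W); sL=9/5, sR=45/13; mL=-333/130, mR=9/5; mL+mR=-99/130 → advance -1; mR−mL=567/130 → turn +1·90°
n=4: pose=(0,3,S); sL=18/25, sR=90/61; mL=-1701/1525, mR=18/25; mL+mR=-603/1525 → advance -1; mR−mL=2799/1525 → turn +1·90°
n=5: pose=(0,4,E); sL=9/10, sR=45/58; mL=-189/580, mR=9/10; mL+mR=333/580 → advance +1; mR−mL=711/580 → turn +1·90°
n=6: pose=(1,4,N); sL=90/49, sR=90/121; mL=1035/5929, mR=90/49; mL+mR=11925/5929 → advance +1; mR−mL=9855/5929 → turn +1·90°

0 90/113 18/13 -1449/1469 90/113 -2 1 S
1 45/34 9/10 -81/340 45/34 -2 2 E
2 90/29 18/17 243/493 90/29 -1 2 N
3 9/5 45/13 -333/130 9/5 -1 3 W
4 18/25 90/61 -1701/1525 18/25 0 3 S
5 9/10 45/58 -189/580 9/10 0 4 E
6 90/49 90/121 1035/5929 90/49 1 4 N
final 1 5 W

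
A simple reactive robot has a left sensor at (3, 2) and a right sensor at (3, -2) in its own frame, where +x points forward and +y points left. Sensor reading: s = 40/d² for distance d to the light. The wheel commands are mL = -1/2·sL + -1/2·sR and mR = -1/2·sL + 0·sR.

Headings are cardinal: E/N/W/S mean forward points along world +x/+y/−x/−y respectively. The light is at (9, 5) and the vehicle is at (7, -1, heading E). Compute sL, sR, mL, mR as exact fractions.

40/17 8/13 -328/221 -20/17

left sensor world pos  = (10, 1); dL² = 17
right sensor world pos = (10, -3); dR² = 65
sL = 40/17 = 40/17
sR = 40/65 = 8/13
mL = -1/2·sL + -1/2·sR = -328/221
mR = -1/2·sL + 0·sR = -20/17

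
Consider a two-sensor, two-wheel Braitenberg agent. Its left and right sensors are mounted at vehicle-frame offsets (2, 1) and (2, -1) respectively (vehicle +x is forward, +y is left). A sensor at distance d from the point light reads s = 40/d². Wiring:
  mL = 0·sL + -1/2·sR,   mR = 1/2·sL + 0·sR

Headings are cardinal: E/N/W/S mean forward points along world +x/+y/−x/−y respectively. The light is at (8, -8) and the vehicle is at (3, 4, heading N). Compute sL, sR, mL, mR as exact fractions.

5/29 10/53 -5/53 5/58

left sensor world pos  = (2, 6); dL² = 232
right sensor world pos = (4, 6); dR² = 212
sL = 40/232 = 5/29
sR = 40/212 = 10/53
mL = 0·sL + -1/2·sR = -5/53
mR = 1/2·sL + 0·sR = 5/58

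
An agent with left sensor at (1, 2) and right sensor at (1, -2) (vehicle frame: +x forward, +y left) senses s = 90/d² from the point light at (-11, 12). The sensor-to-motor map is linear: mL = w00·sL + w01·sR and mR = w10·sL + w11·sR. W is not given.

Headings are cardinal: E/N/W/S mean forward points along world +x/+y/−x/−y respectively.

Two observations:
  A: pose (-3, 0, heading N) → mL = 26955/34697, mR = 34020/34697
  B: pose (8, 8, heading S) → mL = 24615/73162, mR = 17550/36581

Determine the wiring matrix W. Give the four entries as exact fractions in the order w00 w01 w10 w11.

obs A: pose=(-3,0,N) → sL=90/157, sR=90/221, mL=26955/34697, mR=34020/34697
obs B: pose=(8,8,S) → sL=45/233, sR=45/157, mL=24615/73162, mR=17550/36581
sensor matrix S = [[90/157, 90/221], [45/233, 45/157]]; det S = 108718200/1269250957
solve [mL_A; mL_B] = S·[w00; w01] and [mR_A; mR_B] = S·[w10; w11]:
  w00 = 1, w01 = 1/2, w10 = 1, w11 = 1

1 1/2 1 1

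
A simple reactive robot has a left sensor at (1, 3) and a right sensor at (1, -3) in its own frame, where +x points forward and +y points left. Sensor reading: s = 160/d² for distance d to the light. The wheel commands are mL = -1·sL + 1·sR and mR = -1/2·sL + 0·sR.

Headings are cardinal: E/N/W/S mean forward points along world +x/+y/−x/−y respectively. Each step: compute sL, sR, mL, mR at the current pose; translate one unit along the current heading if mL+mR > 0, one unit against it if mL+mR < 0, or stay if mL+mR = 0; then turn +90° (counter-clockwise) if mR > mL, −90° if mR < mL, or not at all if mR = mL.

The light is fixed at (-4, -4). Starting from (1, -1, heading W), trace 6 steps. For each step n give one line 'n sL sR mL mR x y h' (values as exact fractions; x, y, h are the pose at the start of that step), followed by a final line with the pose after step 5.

n=0: pose=(1,-1,W); sL=10, sR=40/13; mL=-90/13, mR=-5; mL+mR=-155/13 → advance -1; mR−mL=25/13 → turn +1·90°
n=1: pose=(2,-1,S); sL=32/17, sR=160/13; mL=2304/221, mR=-16/17; mL+mR=2096/221 → advance +1; mR−mL=-2512/221 → turn -1·90°
n=2: pose=(2,-2,W); sL=80/13, sR=16/5; mL=-192/65, mR=-40/13; mL+mR=-392/65 → advance -1; mR−mL=-8/65 → turn -1·90°
n=3: pose=(3,-2,N); sL=32/5, sR=160/109; mL=-2688/545, mR=-16/5; mL+mR=-4432/545 → advance -1; mR−mL=944/545 → turn +1·90°
n=4: pose=(3,-3,W); sL=4, sR=40/13; mL=-12/13, mR=-2; mL+mR=-38/13 → advance -1; mR−mL=-14/13 → turn -1·90°
n=5: pose=(4,-3,N); sL=160/29, sR=32/25; mL=-3072/725, mR=-80/29; mL+mR=-5072/725 → advance -1; mR−mL=1072/725 → turn +1·90°

0 10 40/13 -90/13 -5 1 -1 W
1 32/17 160/13 2304/221 -16/17 2 -1 S
2 80/13 16/5 -192/65 -40/13 2 -2 W
3 32/5 160/109 -2688/545 -16/5 3 -2 N
4 4 40/13 -12/13 -2 3 -3 W
5 160/29 32/25 -3072/725 -80/29 4 -3 N
final 4 -4 W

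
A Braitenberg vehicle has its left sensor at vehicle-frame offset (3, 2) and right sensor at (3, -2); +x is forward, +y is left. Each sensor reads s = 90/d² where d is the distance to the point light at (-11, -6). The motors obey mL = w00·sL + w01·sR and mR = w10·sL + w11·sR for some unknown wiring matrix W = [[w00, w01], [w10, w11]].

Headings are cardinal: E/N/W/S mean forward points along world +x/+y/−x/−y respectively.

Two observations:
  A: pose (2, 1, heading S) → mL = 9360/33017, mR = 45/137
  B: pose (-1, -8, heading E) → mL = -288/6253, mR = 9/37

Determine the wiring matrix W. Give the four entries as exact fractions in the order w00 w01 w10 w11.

obs A: pose=(2,1,S) → sL=90/241, sR=90/137, mL=9360/33017, mR=45/137
obs B: pose=(-1,-8,E) → sL=90/169, sR=18/37, mL=-288/6253, mR=9/37
sensor matrix S = [[90/241, 90/137], [90/169, 18/37]]; det S = -34719840/206455301
solve [mL_A; mL_B] = S·[w00; w01] and [mR_A; mR_B] = S·[w10; w11]:
  w00 = -1, w01 = 1, w10 = 0, w11 = 1/2

-1 1 0 1/2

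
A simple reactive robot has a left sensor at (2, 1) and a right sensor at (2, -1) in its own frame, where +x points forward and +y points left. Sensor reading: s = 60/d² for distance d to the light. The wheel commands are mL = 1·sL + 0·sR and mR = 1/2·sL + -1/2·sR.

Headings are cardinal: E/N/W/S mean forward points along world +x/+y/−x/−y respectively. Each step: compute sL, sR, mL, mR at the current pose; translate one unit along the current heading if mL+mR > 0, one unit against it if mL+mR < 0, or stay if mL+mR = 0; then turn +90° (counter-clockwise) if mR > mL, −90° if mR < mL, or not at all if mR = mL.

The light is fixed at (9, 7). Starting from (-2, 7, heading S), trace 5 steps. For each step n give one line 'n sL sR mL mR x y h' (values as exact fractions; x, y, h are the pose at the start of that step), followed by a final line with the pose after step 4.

n=0: pose=(-2,7,S); sL=15/26, sR=15/37; mL=15/26, mR=165/1924; mL+mR=1275/1924 → advance +1; mR−mL=-945/1924 → turn -1·90°
n=1: pose=(-2,6,W); sL=60/173, sR=60/169; mL=60/173, mR=-120/29237; mL+mR=10020/29237 → advance +1; mR−mL=-10260/29237 → turn -1·90°
n=2: pose=(-3,6,N); sL=6/17, sR=30/61; mL=6/17, mR=-72/1037; mL+mR=294/1037 → advance +1; mR−mL=-438/1037 → turn -1·90°
n=3: pose=(-3,7,E); sL=60/101, sR=60/101; mL=60/101, mR=0; mL+mR=60/101 → advance +1; mR−mL=-60/101 → turn -1·90°
n=4: pose=(-2,7,S); sL=15/26, sR=15/37; mL=15/26, mR=165/1924; mL+mR=1275/1924 → advance +1; mR−mL=-945/1924 → turn -1·90°

0 15/26 15/37 15/26 165/1924 -2 7 S
1 60/173 60/169 60/173 -120/29237 -2 6 W
2 6/17 30/61 6/17 -72/1037 -3 6 N
3 60/101 60/101 60/101 0 -3 7 E
4 15/26 15/37 15/26 165/1924 -2 7 S
final -2 6 W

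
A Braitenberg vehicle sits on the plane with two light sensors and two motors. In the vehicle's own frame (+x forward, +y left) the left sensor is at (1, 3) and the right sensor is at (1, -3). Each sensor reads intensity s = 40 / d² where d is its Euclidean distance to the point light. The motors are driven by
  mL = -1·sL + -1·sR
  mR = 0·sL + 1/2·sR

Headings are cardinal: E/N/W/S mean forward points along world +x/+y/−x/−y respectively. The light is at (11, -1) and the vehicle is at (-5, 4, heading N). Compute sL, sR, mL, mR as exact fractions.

left sensor world pos  = (-8, 5); dL² = 397
right sensor world pos = (-2, 5); dR² = 205
sL = 40/397 = 40/397
sR = 40/205 = 8/41
mL = -1·sL + -1·sR = -4816/16277
mR = 0·sL + 1/2·sR = 4/41

40/397 8/41 -4816/16277 4/41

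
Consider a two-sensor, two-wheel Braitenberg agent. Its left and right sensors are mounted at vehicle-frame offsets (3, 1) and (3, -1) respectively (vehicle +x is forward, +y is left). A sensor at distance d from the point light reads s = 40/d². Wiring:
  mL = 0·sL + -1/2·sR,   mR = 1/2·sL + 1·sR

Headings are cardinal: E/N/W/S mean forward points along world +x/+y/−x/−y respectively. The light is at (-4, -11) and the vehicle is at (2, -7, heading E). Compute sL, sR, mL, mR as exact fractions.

left sensor world pos  = (5, -6); dL² = 106
right sensor world pos = (5, -8); dR² = 90
sL = 40/106 = 20/53
sR = 40/90 = 4/9
mL = 0·sL + -1/2·sR = -2/9
mR = 1/2·sL + 1·sR = 302/477

20/53 4/9 -2/9 302/477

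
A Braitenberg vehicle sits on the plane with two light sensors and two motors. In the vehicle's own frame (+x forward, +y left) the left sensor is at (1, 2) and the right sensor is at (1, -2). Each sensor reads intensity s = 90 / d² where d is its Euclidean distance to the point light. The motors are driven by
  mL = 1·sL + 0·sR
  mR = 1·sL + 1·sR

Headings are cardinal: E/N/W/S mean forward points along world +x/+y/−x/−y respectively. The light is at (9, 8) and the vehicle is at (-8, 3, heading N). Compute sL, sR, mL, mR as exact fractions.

left sensor world pos  = (-10, 4); dL² = 377
right sensor world pos = (-6, 4); dR² = 241
sL = 90/377 = 90/377
sR = 90/241 = 90/241
mL = 1·sL + 0·sR = 90/377
mR = 1·sL + 1·sR = 55620/90857

90/377 90/241 90/377 55620/90857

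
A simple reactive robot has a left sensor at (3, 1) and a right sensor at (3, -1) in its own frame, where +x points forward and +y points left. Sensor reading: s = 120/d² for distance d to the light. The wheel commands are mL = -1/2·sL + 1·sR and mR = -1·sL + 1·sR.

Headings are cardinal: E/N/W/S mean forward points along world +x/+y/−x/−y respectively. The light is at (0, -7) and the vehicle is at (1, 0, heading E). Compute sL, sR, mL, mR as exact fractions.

3/2 30/13 81/52 21/26

left sensor world pos  = (4, 1); dL² = 80
right sensor world pos = (4, -1); dR² = 52
sL = 120/80 = 3/2
sR = 120/52 = 30/13
mL = -1/2·sL + 1·sR = 81/52
mR = -1·sL + 1·sR = 21/26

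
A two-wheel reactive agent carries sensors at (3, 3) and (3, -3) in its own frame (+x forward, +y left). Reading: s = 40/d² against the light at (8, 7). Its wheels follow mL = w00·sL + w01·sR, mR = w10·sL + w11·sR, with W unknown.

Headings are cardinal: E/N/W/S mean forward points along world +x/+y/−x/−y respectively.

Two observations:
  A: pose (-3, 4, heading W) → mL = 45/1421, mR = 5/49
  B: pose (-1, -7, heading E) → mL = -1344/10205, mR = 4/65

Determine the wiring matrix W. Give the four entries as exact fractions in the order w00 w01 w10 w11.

obs A: pose=(-3,4,W) → sL=5/29, sR=10/49, mL=45/1421, mR=5/49
obs B: pose=(-1,-7,E) → sL=40/157, sR=8/65, mL=-1344/10205, mR=4/65
sensor matrix S = [[5/29, 10/49], [40/157, 8/65]]; det S = -89256/2900261
solve [mL_A; mL_B] = S·[w00; w01] and [mR_A; mR_B] = S·[w10; w11]:
  w00 = -1, w01 = 1, w10 = 0, w11 = 1/2

-1 1 0 1/2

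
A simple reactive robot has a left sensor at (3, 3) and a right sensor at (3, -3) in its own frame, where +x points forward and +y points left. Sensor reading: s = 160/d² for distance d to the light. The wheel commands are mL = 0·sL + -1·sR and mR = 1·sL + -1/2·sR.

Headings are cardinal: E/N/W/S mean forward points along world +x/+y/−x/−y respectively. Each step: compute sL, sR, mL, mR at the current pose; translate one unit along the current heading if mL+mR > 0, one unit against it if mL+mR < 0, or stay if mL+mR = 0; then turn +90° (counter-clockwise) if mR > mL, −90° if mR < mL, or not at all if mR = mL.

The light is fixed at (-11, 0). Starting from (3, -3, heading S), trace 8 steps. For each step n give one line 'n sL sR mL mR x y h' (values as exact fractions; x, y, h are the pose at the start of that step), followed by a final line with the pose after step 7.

0 32/65 160/157 -160/157 -176/10205 3 -3 S
1 16/29 80/157 -80/157 1352/4553 3 -2 E
2 160/101 160/257 -160/257 33040/25957 2 -2 N
3 40/29 20/13 -20/13 230/377 2 -1 W
4 32/61 160/137 -160/137 -496/8357 3 -1 S
5 80/149 80/149 -80/149 40/149 3 0 E
6 160/109 32/53 -32/53 6736/5777 2 0 N
7 20/13 40/29 -40/29 320/377 2 1 W
final 3 1 S

n=0: pose=(3,-3,S); sL=32/65, sR=160/157; mL=-160/157, mR=-176/10205; mL+mR=-10576/10205 → advance -1; mR−mL=10224/10205 → turn +1·90°
n=1: pose=(3,-2,E); sL=16/29, sR=80/157; mL=-80/157, mR=1352/4553; mL+mR=-968/4553 → advance -1; mR−mL=3672/4553 → turn +1·90°
n=2: pose=(2,-2,N); sL=160/101, sR=160/257; mL=-160/257, mR=33040/25957; mL+mR=16880/25957 → advance +1; mR−mL=49200/25957 → turn +1·90°
n=3: pose=(2,-1,W); sL=40/29, sR=20/13; mL=-20/13, mR=230/377; mL+mR=-350/377 → advance -1; mR−mL=810/377 → turn +1·90°
n=4: pose=(3,-1,S); sL=32/61, sR=160/137; mL=-160/137, mR=-496/8357; mL+mR=-10256/8357 → advance -1; mR−mL=9264/8357 → turn +1·90°
n=5: pose=(3,0,E); sL=80/149, sR=80/149; mL=-80/149, mR=40/149; mL+mR=-40/149 → advance -1; mR−mL=120/149 → turn +1·90°
n=6: pose=(2,0,N); sL=160/109, sR=32/53; mL=-32/53, mR=6736/5777; mL+mR=3248/5777 → advance +1; mR−mL=10224/5777 → turn +1·90°
n=7: pose=(2,1,W); sL=20/13, sR=40/29; mL=-40/29, mR=320/377; mL+mR=-200/377 → advance -1; mR−mL=840/377 → turn +1·90°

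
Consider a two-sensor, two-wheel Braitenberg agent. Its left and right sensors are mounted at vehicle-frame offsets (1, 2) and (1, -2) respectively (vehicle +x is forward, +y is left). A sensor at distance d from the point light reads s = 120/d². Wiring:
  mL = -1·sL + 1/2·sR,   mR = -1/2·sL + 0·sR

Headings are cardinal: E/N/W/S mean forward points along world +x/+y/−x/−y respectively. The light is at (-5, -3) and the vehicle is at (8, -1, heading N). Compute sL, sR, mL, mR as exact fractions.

left sensor world pos  = (6, 0); dL² = 130
right sensor world pos = (10, 0); dR² = 234
sL = 120/130 = 12/13
sR = 120/234 = 20/39
mL = -1·sL + 1/2·sR = -2/3
mR = -1/2·sL + 0·sR = -6/13

12/13 20/39 -2/3 -6/13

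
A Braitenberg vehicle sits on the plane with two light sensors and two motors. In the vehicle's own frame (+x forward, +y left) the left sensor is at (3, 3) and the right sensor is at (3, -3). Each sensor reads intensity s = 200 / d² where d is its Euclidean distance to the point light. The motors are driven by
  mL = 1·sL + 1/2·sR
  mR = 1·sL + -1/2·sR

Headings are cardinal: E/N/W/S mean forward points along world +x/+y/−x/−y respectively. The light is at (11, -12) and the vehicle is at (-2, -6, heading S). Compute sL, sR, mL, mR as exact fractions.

200/109 40/53 12780/5777 8420/5777

left sensor world pos  = (1, -9); dL² = 109
right sensor world pos = (-5, -9); dR² = 265
sL = 200/109 = 200/109
sR = 200/265 = 40/53
mL = 1·sL + 1/2·sR = 12780/5777
mR = 1·sL + -1/2·sR = 8420/5777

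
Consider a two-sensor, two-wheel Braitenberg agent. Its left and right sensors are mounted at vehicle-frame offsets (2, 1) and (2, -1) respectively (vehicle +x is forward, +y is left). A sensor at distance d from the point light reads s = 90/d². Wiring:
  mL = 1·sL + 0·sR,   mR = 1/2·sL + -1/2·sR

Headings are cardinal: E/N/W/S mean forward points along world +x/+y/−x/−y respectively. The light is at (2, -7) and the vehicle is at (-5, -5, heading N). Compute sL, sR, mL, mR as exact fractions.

left sensor world pos  = (-6, -3); dL² = 80
right sensor world pos = (-4, -3); dR² = 52
sL = 90/80 = 9/8
sR = 90/52 = 45/26
mL = 1·sL + 0·sR = 9/8
mR = 1/2·sL + -1/2·sR = -63/208

9/8 45/26 9/8 -63/208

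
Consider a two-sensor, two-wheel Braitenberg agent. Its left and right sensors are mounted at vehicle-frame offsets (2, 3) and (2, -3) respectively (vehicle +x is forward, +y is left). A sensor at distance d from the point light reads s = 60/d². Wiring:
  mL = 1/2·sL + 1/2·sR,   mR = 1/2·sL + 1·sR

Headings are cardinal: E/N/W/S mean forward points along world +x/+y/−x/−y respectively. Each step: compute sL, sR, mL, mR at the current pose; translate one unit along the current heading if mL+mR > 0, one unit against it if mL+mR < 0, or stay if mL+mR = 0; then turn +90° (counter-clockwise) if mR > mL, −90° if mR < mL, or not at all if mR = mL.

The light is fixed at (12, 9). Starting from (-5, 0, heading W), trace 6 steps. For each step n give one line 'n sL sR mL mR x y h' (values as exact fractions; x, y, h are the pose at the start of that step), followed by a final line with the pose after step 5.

n=0: pose=(-5,0,W); sL=12/101, sR=60/397; mL=5412/40097, mR=8442/40097; mL+mR=13854/40097 → advance +1; mR−mL=30/397 → turn +1·90°
n=1: pose=(-6,0,S); sL=30/173, sR=30/281; mL=6810/48613, mR=9405/48613; mL+mR=16215/48613 → advance +1; mR−mL=15/281 → turn +1·90°
n=2: pose=(-6,-1,E); sL=12/61, sR=12/85; mL=876/5185, mR=1242/5185; mL+mR=2118/5185 → advance +1; mR−mL=6/85 → turn +1·90°
n=3: pose=(-5,-1,N); sL=15/116, sR=3/13; mL=543/3016, mR=891/3016; mL+mR=717/1508 → advance +1; mR−mL=3/26 → turn +1·90°
n=4: pose=(-5,0,W); sL=12/101, sR=60/397; mL=5412/40097, mR=8442/40097; mL+mR=13854/40097 → advance +1; mR−mL=30/397 → turn +1·90°
n=5: pose=(-6,0,S); sL=30/173, sR=30/281; mL=6810/48613, mR=9405/48613; mL+mR=16215/48613 → advance +1; mR−mL=15/281 → turn +1·90°

0 12/101 60/397 5412/40097 8442/40097 -5 0 W
1 30/173 30/281 6810/48613 9405/48613 -6 0 S
2 12/61 12/85 876/5185 1242/5185 -6 -1 E
3 15/116 3/13 543/3016 891/3016 -5 -1 N
4 12/101 60/397 5412/40097 8442/40097 -5 0 W
5 30/173 30/281 6810/48613 9405/48613 -6 0 S
final -6 -1 E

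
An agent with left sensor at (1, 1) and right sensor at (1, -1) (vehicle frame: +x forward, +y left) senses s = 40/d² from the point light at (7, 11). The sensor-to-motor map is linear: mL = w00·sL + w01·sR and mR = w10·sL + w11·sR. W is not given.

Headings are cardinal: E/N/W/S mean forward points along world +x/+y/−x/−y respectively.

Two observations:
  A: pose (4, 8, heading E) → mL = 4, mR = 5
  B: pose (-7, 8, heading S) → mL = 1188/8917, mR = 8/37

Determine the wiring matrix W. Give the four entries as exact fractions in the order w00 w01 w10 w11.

1 -1/2 1 0

obs A: pose=(4,8,E) → sL=5, sR=2, mL=4, mR=5
obs B: pose=(-7,8,S) → sL=8/37, sR=40/241, mL=1188/8917, mR=8/37
sensor matrix S = [[5, 2], [8/37, 40/241]]; det S = 3544/8917
solve [mL_A; mL_B] = S·[w00; w01] and [mR_A; mR_B] = S·[w10; w11]:
  w00 = 1, w01 = -1/2, w10 = 1, w11 = 0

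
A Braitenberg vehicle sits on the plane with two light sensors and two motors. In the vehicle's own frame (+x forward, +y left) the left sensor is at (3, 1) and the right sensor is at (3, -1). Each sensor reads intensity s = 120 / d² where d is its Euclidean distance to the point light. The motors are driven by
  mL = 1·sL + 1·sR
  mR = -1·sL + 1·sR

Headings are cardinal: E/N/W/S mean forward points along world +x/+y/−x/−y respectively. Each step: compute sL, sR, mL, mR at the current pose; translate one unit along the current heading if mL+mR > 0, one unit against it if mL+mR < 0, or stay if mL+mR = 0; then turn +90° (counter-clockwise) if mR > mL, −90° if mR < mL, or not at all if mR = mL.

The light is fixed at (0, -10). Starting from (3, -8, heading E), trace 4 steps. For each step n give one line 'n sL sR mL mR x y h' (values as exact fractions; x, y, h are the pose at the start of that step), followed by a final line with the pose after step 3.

n=0: pose=(3,-8,E); sL=8/3, sR=120/37; mL=656/111, mR=64/111; mL+mR=240/37 → advance +1; mR−mL=-16/3 → turn -1·90°
n=1: pose=(4,-8,S); sL=60/13, sR=12; mL=216/13, mR=96/13; mL+mR=24 → advance +1; mR−mL=-120/13 → turn -1·90°
n=2: pose=(4,-9,W); sL=120, sR=24; mL=144, mR=-96; mL+mR=48 → advance +1; mR−mL=-240 → turn -1·90°
n=3: pose=(3,-9,N); sL=6, sR=15/4; mL=39/4, mR=-9/4; mL+mR=15/2 → advance +1; mR−mL=-12 → turn -1·90°

0 8/3 120/37 656/111 64/111 3 -8 E
1 60/13 12 216/13 96/13 4 -8 S
2 120 24 144 -96 4 -9 W
3 6 15/4 39/4 -9/4 3 -9 N
final 3 -8 E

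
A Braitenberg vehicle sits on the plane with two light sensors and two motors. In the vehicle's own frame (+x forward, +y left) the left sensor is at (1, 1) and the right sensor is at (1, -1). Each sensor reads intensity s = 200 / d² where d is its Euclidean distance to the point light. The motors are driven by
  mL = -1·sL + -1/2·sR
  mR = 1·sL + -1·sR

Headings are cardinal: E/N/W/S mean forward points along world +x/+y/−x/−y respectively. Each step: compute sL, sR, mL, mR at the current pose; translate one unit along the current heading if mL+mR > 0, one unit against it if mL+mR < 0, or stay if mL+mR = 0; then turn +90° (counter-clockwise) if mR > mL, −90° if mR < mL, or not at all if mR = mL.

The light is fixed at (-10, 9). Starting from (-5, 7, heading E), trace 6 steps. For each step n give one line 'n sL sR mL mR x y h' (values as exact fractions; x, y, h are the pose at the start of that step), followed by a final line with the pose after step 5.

0 200/37 40/9 -2540/333 320/333 -5 7 E
1 20 100/13 -310/13 160/13 -6 7 N
2 8 200/13 -204/13 -96/13 -6 6 W
3 50/13 25/4 -725/104 -125/52 -5 6 S
4 200/37 40/9 -2540/333 320/333 -5 7 E
5 20 100/13 -310/13 160/13 -6 7 N
final -6 6 W

n=0: pose=(-5,7,E); sL=200/37, sR=40/9; mL=-2540/333, mR=320/333; mL+mR=-20/3 → advance -1; mR−mL=2860/333 → turn +1·90°
n=1: pose=(-6,7,N); sL=20, sR=100/13; mL=-310/13, mR=160/13; mL+mR=-150/13 → advance -1; mR−mL=470/13 → turn +1·90°
n=2: pose=(-6,6,W); sL=8, sR=200/13; mL=-204/13, mR=-96/13; mL+mR=-300/13 → advance -1; mR−mL=108/13 → turn +1·90°
n=3: pose=(-5,6,S); sL=50/13, sR=25/4; mL=-725/104, mR=-125/52; mL+mR=-75/8 → advance -1; mR−mL=475/104 → turn +1·90°
n=4: pose=(-5,7,E); sL=200/37, sR=40/9; mL=-2540/333, mR=320/333; mL+mR=-20/3 → advance -1; mR−mL=2860/333 → turn +1·90°
n=5: pose=(-6,7,N); sL=20, sR=100/13; mL=-310/13, mR=160/13; mL+mR=-150/13 → advance -1; mR−mL=470/13 → turn +1·90°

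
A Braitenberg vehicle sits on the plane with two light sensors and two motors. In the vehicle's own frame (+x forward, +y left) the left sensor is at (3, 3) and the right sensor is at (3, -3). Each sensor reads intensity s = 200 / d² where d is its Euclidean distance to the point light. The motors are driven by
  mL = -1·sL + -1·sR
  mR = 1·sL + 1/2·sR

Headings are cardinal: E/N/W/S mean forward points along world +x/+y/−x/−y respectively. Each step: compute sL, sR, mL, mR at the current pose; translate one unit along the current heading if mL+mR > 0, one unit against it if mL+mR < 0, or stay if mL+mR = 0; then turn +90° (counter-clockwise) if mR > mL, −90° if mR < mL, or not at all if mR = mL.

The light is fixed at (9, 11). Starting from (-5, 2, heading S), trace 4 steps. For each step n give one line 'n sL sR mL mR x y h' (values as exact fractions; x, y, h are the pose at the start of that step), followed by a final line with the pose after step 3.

0 40/53 200/433 -27920/22949 22620/22949 -5 2 S
1 100/73 100/121 -19400/8833 15750/8833 -5 3 E
2 200/349 200/169 -103600/58981 68700/58981 -6 3 N
3 50/117 5/9 -115/117 55/78 -6 2 W
final -5 2 S

n=0: pose=(-5,2,S); sL=40/53, sR=200/433; mL=-27920/22949, mR=22620/22949; mL+mR=-100/433 → advance -1; mR−mL=50540/22949 → turn +1·90°
n=1: pose=(-5,3,E); sL=100/73, sR=100/121; mL=-19400/8833, mR=15750/8833; mL+mR=-50/121 → advance -1; mR−mL=35150/8833 → turn +1·90°
n=2: pose=(-6,3,N); sL=200/349, sR=200/169; mL=-103600/58981, mR=68700/58981; mL+mR=-100/169 → advance -1; mR−mL=172300/58981 → turn +1·90°
n=3: pose=(-6,2,W); sL=50/117, sR=5/9; mL=-115/117, mR=55/78; mL+mR=-5/18 → advance -1; mR−mL=395/234 → turn +1·90°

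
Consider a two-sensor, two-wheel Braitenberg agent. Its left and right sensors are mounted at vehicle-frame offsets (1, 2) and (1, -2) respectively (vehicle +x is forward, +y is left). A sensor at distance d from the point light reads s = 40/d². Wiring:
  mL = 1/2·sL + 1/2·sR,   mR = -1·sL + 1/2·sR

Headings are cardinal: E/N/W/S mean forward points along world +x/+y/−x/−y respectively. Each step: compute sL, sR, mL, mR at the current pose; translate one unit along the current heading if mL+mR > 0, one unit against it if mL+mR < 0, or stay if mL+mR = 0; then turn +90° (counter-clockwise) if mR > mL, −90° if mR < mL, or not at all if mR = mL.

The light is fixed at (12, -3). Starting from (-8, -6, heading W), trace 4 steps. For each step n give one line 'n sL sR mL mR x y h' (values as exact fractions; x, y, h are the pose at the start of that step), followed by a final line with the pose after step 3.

n=0: pose=(-8,-6,W); sL=20/233, sR=20/221; mL=4540/51493, mR=-2090/51493; mL+mR=2450/51493 → advance +1; mR−mL=-30/233 → turn -1·90°
n=1: pose=(-9,-6,N); sL=40/533, sR=8/73; mL=3592/38909, mR=-788/38909; mL+mR=2804/38909 → advance +1; mR−mL=-60/533 → turn -1·90°
n=2: pose=(-9,-5,E); sL=1/10, sR=5/52; mL=51/520, mR=-27/520; mL+mR=3/65 → advance +1; mR−mL=-3/20 → turn -1·90°
n=3: pose=(-8,-5,S); sL=40/333, sR=40/493; mL=16520/164169, mR=-13060/164169; mL+mR=3460/164169 → advance +1; mR−mL=-20/111 → turn -1·90°

0 20/233 20/221 4540/51493 -2090/51493 -8 -6 W
1 40/533 8/73 3592/38909 -788/38909 -9 -6 N
2 1/10 5/52 51/520 -27/520 -9 -5 E
3 40/333 40/493 16520/164169 -13060/164169 -8 -5 S
final -8 -6 W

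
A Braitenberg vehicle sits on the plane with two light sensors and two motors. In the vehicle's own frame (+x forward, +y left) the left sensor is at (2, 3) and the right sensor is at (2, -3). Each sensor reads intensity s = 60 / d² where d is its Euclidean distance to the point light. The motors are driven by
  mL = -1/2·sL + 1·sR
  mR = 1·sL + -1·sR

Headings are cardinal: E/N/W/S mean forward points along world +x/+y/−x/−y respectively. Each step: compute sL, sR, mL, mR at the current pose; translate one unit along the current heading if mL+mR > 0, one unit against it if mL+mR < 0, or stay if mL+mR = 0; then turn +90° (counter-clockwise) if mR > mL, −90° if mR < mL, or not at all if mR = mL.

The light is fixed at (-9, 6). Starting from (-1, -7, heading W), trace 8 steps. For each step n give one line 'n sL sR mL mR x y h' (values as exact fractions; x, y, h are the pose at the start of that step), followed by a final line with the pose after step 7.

0 15/73 15/34 420/1241 -585/2482 -1 -7 W
1 60/137 60/221 1590/30277 5040/30277 -2 -7 N
2 6/25 30/53 591/1325 -432/1325 -2 -6 W
3 60/109 60/181 1110/19729 4320/19729 -3 -6 N
4 15/53 3/4 129/212 -99/212 -3 -5 W
5 12/17 12/29 30/493 144/493 -4 -5 N
6 30/89 30/29 2235/2581 -1800/2581 -4 -4 W
7 12/13 60/113 102/1469 576/1469 -5 -4 N
final -5 -3 W

n=0: pose=(-1,-7,W); sL=15/73, sR=15/34; mL=420/1241, mR=-585/2482; mL+mR=15/146 → advance +1; mR−mL=-1425/2482 → turn -1·90°
n=1: pose=(-2,-7,N); sL=60/137, sR=60/221; mL=1590/30277, mR=5040/30277; mL+mR=30/137 → advance +1; mR−mL=3450/30277 → turn +1·90°
n=2: pose=(-2,-6,W); sL=6/25, sR=30/53; mL=591/1325, mR=-432/1325; mL+mR=3/25 → advance +1; mR−mL=-1023/1325 → turn -1·90°
n=3: pose=(-3,-6,N); sL=60/109, sR=60/181; mL=1110/19729, mR=4320/19729; mL+mR=30/109 → advance +1; mR−mL=3210/19729 → turn +1·90°
n=4: pose=(-3,-5,W); sL=15/53, sR=3/4; mL=129/212, mR=-99/212; mL+mR=15/106 → advance +1; mR−mL=-57/53 → turn -1·90°
n=5: pose=(-4,-5,N); sL=12/17, sR=12/29; mL=30/493, mR=144/493; mL+mR=6/17 → advance +1; mR−mL=114/493 → turn +1·90°
n=6: pose=(-4,-4,W); sL=30/89, sR=30/29; mL=2235/2581, mR=-1800/2581; mL+mR=15/89 → advance +1; mR−mL=-4035/2581 → turn -1·90°
n=7: pose=(-5,-4,N); sL=12/13, sR=60/113; mL=102/1469, mR=576/1469; mL+mR=6/13 → advance +1; mR−mL=474/1469 → turn +1·90°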